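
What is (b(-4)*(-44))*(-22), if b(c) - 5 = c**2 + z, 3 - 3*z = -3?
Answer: 22264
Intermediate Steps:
z = 2 (z = 1 - 1/3*(-3) = 1 + 1 = 2)
b(c) = 7 + c**2 (b(c) = 5 + (c**2 + 2) = 5 + (2 + c**2) = 7 + c**2)
(b(-4)*(-44))*(-22) = ((7 + (-4)**2)*(-44))*(-22) = ((7 + 16)*(-44))*(-22) = (23*(-44))*(-22) = -1012*(-22) = 22264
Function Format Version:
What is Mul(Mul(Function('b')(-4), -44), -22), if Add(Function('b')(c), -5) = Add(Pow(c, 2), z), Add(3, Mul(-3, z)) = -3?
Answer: 22264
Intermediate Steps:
z = 2 (z = Add(1, Mul(Rational(-1, 3), -3)) = Add(1, 1) = 2)
Function('b')(c) = Add(7, Pow(c, 2)) (Function('b')(c) = Add(5, Add(Pow(c, 2), 2)) = Add(5, Add(2, Pow(c, 2))) = Add(7, Pow(c, 2)))
Mul(Mul(Function('b')(-4), -44), -22) = Mul(Mul(Add(7, Pow(-4, 2)), -44), -22) = Mul(Mul(Add(7, 16), -44), -22) = Mul(Mul(23, -44), -22) = Mul(-1012, -22) = 22264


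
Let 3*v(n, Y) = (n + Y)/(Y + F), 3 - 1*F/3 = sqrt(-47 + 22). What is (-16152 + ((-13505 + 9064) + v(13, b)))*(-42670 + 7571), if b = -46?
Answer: 1152118883665/1594 + 5791335*I/1594 ≈ 7.2278e+8 + 3633.2*I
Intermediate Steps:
F = 9 - 15*I (F = 9 - 3*sqrt(-47 + 22) = 9 - 15*I ≈ 9.0 - 15.0*I)
v(n, Y) = (Y + n)/(3*(9 + Y - 15*I)) (v(n, Y) = ((n + Y)/(Y + (9 - 15*I)))/3 = ((Y + n)/(9 + Y - 15*I))/3 = (Y + n)/(3*(9 + Y - 15*I)))
(-16152 + ((-13505 + 9064) + v(13, b)))*(-42670 + 7571) = (-16152 + ((-13505 + 9064) + (-46 + 13)/(3*(9 - 46 - 15*I))))*(-42670 + 7571) = (-16152 + (-4441 + (1/3)*(-33)/(-37 - 15*I)))*(-35099) = (-16152 + (-4441 + (1/3)*((-37 + 15*I)/1594)*(-33)))*(-35099) = (-16152 + (-4441 + (407/1594 - 165*I/1594)))*(-35099) = (-16152 + (-7078547/1594 - 165*I/1594))*(-35099) = (-32824835/1594 - 165*I/1594)*(-35099) = 1152118883665/1594 + 5791335*I/1594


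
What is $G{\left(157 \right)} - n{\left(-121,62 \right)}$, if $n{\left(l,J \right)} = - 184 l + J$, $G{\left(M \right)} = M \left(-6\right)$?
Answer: $-23268$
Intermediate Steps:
$G{\left(M \right)} = - 6 M$
$n{\left(l,J \right)} = J - 184 l$
$G{\left(157 \right)} - n{\left(-121,62 \right)} = \left(-6\right) 157 - \left(62 - -22264\right) = -942 - \left(62 + 22264\right) = -942 - 22326 = -23268$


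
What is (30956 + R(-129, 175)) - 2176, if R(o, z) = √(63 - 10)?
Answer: 28780 + √53 ≈ 28787.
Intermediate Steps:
R(o, z) = √53
(30956 + R(-129, 175)) - 2176 = (30956 + √53) - 2176 = 28780 + √53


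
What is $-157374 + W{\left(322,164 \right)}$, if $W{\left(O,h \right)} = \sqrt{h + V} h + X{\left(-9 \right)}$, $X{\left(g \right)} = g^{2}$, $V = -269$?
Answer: $-157293 + 164 i \sqrt{105} \approx -1.5729 \cdot 10^{5} + 1680.5 i$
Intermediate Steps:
$W{\left(O,h \right)} = 81 + h \sqrt{-269 + h}$ ($W{\left(O,h \right)} = \sqrt{h - 269} h + \left(-9\right)^{2} = \sqrt{-269 + h} h + 81 = h \sqrt{-269 + h} + 81 = 81 + h \sqrt{-269 + h}$)
$-157374 + W{\left(322,164 \right)} = -157374 + \left(81 + 164 \sqrt{-269 + 164}\right) = -157374 + \left(81 + 164 \sqrt{-105}\right) = -157374 + \left(81 + 164 i \sqrt{105}\right) = -157293 + 164 i \sqrt{105}$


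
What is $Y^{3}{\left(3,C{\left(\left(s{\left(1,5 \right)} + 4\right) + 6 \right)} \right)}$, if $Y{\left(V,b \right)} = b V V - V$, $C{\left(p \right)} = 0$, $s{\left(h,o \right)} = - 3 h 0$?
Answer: $-27$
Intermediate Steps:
$s{\left(h,o \right)} = 0$
$Y{\left(V,b \right)} = - V + b V^{2}$ ($Y{\left(V,b \right)} = V b V - V = b V^{2} - V = - V + b V^{2}$)
$Y^{3}{\left(3,C{\left(\left(s{\left(1,5 \right)} + 4\right) + 6 \right)} \right)} = \left(3 \left(-1 + 3 \cdot 0\right)\right)^{3} = \left(3 \left(-1 + 0\right)\right)^{3} = \left(3 \left(-1\right)\right)^{3} = \left(-3\right)^{3} = -27$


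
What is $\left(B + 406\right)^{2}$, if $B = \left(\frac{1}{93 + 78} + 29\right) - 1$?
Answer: $\frac{5507866225}{29241} \approx 1.8836 \cdot 10^{5}$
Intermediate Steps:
$B = \frac{4789}{171}$ ($B = \left(\frac{1}{171} + 29\right) - 1 = \frac{4960}{171} - 1 = \frac{4789}{171} \approx 28.006$)
$\left(B + 406\right)^{2} = \left(\frac{4789}{171} + 406\right)^{2} = \left(\frac{74215}{171}\right)^{2} = \frac{5507866225}{29241}$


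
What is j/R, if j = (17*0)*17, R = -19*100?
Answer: 0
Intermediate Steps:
R = -1900
j = 0 (j = 0*17 = 0)
j/R = 0/(-1900) = 0*(-1/1900) = 0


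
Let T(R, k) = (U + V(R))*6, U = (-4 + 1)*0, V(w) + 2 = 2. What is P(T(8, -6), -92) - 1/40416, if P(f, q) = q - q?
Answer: -1/40416 ≈ -2.4743e-5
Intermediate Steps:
V(w) = 0 (V(w) = -2 + 2 = 0)
U = 0 (U = -3*0 = 0)
T(R, k) = 0 (T(R, k) = (0 + 0)*6 = 0*6 = 0)
P(f, q) = 0
P(T(8, -6), -92) - 1/40416 = 0 - 1/40416 = -1/40416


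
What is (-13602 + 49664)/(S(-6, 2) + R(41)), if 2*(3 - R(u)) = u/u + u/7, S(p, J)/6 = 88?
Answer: 252434/3693 ≈ 68.355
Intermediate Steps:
S(p, J) = 528 (S(p, J) = 6*88 = 528)
R(u) = 5/2 - u/14 (R(u) = 3 - (u/u + u/7)/2 = 3 - (1 + u*(⅐))/2 = 3 - (1 + u/7)/2 = 3 + (-½ - u/14) = 5/2 - u/14)
(-13602 + 49664)/(S(-6, 2) + R(41)) = (-13602 + 49664)/(528 + (5/2 - 1/14*41)) = 36062/(528 + (5/2 - 41/14)) = 36062/(528 - 3/7) = 36062/(3693/7) = 36062*(7/3693) = 252434/3693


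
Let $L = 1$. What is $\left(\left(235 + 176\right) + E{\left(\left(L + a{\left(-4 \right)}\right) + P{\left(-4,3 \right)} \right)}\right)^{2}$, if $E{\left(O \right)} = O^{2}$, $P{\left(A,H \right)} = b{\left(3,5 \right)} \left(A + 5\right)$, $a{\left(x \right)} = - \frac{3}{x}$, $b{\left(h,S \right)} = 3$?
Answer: $\frac{48121969}{256} \approx 1.8798 \cdot 10^{5}$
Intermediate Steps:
$P{\left(A,H \right)} = 15 + 3 A$ ($P{\left(A,H \right)} = 3 \left(A + 5\right) = 3 \left(5 + A\right) = 15 + 3 A$)
$\left(\left(235 + 176\right) + E{\left(\left(L + a{\left(-4 \right)}\right) + P{\left(-4,3 \right)} \right)}\right)^{2} = \left(\left(235 + 176\right) + \left(\left(1 - \frac{3}{-4}\right) + \left(15 + 3 \left(-4\right)\right)\right)^{2}\right)^{2} = \left(411 + \left(\left(1 - - \frac{3}{4}\right) + \left(15 - 12\right)\right)^{2}\right)^{2} = \left(411 + \left(\left(1 + \frac{3}{4}\right) + 3\right)^{2}\right)^{2} = \left(411 + \left(\frac{7}{4} + 3\right)^{2}\right)^{2} = \left(411 + \left(\frac{19}{4}\right)^{2}\right)^{2} = \left(411 + \frac{361}{16}\right)^{2} = \left(\frac{6937}{16}\right)^{2} = \frac{48121969}{256}$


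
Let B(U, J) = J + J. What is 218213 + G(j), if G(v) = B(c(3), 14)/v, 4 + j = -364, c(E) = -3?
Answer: 20075589/92 ≈ 2.1821e+5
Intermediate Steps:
B(U, J) = 2*J
j = -368 (j = -4 - 364 = -368)
G(v) = 28/v (G(v) = (2*14)/v = 28/v)
218213 + G(j) = 218213 + 28/(-368) = 218213 + 28*(-1/368) = 218213 - 7/92 = 20075589/92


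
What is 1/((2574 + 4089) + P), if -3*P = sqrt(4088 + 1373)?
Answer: 59967/399554660 + 3*sqrt(5461)/399554660 ≈ 0.00015064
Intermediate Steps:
P = -sqrt(5461)/3 (P = -sqrt(4088 + 1373)/3 = -sqrt(5461)/3 ≈ -24.633)
1/((2574 + 4089) + P) = 1/((2574 + 4089) - sqrt(5461)/3) = 1/(6663 - sqrt(5461)/3)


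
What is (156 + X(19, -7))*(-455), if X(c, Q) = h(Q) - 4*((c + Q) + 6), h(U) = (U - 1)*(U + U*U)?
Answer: 114660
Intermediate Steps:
h(U) = (-1 + U)*(U + U²)
X(c, Q) = -24 + Q³ - 5*Q - 4*c (X(c, Q) = (Q³ - Q) - 4*((c + Q) + 6) = (Q³ - Q) - 4*((Q + c) + 6) = (Q³ - Q) - 4*(6 + Q + c) = (Q³ - Q) + (-24 - 4*Q - 4*c) = -24 + Q³ - 5*Q - 4*c)
(156 + X(19, -7))*(-455) = (156 + (-24 + (-7)³ - 5*(-7) - 4*19))*(-455) = (156 + (-24 - 343 + 35 - 76))*(-455) = (156 - 408)*(-455) = -252*(-455) = 114660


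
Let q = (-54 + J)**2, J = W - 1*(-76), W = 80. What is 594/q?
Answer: 33/578 ≈ 0.057093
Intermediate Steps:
J = 156 (J = 80 - 1*(-76) = 80 + 76 = 156)
q = 10404 (q = (-54 + 156)**2 = 102**2 = 10404)
594/q = 594/10404 = 594*(1/10404) = 33/578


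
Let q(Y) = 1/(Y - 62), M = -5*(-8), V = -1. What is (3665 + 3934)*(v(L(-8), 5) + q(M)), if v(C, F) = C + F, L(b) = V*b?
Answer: 2165715/22 ≈ 98442.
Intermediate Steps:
M = 40
L(b) = -b
q(Y) = 1/(-62 + Y)
(3665 + 3934)*(v(L(-8), 5) + q(M)) = (3665 + 3934)*((-1*(-8) + 5) + 1/(-62 + 40)) = 7599*((8 + 5) + 1/(-22)) = 7599*(13 - 1/22) = 7599*(285/22) = 2165715/22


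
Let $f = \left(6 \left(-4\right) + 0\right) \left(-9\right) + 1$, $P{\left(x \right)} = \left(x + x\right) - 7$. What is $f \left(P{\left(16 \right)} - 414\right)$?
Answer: $-84413$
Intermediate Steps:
$P{\left(x \right)} = -7 + 2 x$ ($P{\left(x \right)} = 2 x - 7 = -7 + 2 x$)
$f = 217$ ($f = \left(-24 + 0\right) \left(-9\right) + 1 = \left(-24\right) \left(-9\right) + 1 = 216 + 1 = 217$)
$f \left(P{\left(16 \right)} - 414\right) = 217 \left(\left(-7 + 2 \cdot 16\right) - 414\right) = 217 \left(\left(-7 + 32\right) - 414\right) = 217 \left(25 - 414\right) = 217 \left(-389\right) = -84413$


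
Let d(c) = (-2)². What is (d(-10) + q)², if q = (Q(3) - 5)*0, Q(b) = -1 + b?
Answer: 16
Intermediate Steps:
d(c) = 4
q = 0 (q = ((-1 + 3) - 5)*0 = (2 - 5)*0 = -3*0 = 0)
(d(-10) + q)² = (4 + 0)² = 4² = 16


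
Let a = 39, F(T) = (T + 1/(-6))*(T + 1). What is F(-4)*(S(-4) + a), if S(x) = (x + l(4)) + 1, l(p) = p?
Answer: 500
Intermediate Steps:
F(T) = (1 + T)*(-⅙ + T) (F(T) = (T - ⅙)*(1 + T) = (-⅙ + T)*(1 + T) = (1 + T)*(-⅙ + T))
S(x) = 5 + x (S(x) = (x + 4) + 1 = (4 + x) + 1 = 5 + x)
F(-4)*(S(-4) + a) = (-⅙ + (-4)² + (⅚)*(-4))*((5 - 4) + 39) = (-⅙ + 16 - 10/3)*(1 + 39) = (25/2)*40 = 500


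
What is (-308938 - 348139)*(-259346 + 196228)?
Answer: 41473386086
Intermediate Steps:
(-308938 - 348139)*(-259346 + 196228) = -657077*(-63118) = 41473386086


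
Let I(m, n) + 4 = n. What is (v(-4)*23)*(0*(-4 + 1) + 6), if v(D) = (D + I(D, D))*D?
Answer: 6624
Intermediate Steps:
I(m, n) = -4 + n
v(D) = D*(-4 + 2*D) (v(D) = (D + (-4 + D))*D = (-4 + 2*D)*D = D*(-4 + 2*D))
(v(-4)*23)*(0*(-4 + 1) + 6) = ((2*(-4)*(-2 - 4))*23)*(0*(-4 + 1) + 6) = ((2*(-4)*(-6))*23)*(0*(-3) + 6) = (48*23)*(0 + 6) = 1104*6 = 6624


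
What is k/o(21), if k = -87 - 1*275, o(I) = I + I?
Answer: -181/21 ≈ -8.6190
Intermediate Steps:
o(I) = 2*I
k = -362 (k = -87 - 275 = -362)
k/o(21) = -362/(2*21) = -362/42 = -362*1/42 = -181/21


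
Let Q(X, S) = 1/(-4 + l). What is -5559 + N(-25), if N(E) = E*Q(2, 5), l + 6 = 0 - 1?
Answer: -61124/11 ≈ -5556.7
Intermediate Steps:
l = -7 (l = -6 + (0 - 1) = -6 - 1 = -7)
Q(X, S) = -1/11 (Q(X, S) = 1/(-4 - 7) = 1/(-11) = -1/11)
N(E) = -E/11 (N(E) = E*(-1/11) = -E/11)
-5559 + N(-25) = -5559 - 1/11*(-25) = -5559 + 25/11 = -61124/11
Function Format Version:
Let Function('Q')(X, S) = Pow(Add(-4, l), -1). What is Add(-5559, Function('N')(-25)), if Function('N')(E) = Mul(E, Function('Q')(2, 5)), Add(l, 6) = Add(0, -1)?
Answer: Rational(-61124, 11) ≈ -5556.7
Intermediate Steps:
l = -7 (l = Add(-6, Add(0, -1)) = Add(-6, -1) = -7)
Function('Q')(X, S) = Rational(-1, 11) (Function('Q')(X, S) = Pow(Add(-4, -7), -1) = Pow(-11, -1) = Rational(-1, 11))
Function('N')(E) = Mul(Rational(-1, 11), E) (Function('N')(E) = Mul(E, Rational(-1, 11)) = Mul(Rational(-1, 11), E))
Add(-5559, Function('N')(-25)) = Add(-5559, Mul(Rational(-1, 11), -25)) = Add(-5559, Rational(25, 11)) = Rational(-61124, 11)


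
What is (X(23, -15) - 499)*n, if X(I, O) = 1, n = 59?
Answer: -29382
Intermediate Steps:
(X(23, -15) - 499)*n = (1 - 499)*59 = -498*59 = -29382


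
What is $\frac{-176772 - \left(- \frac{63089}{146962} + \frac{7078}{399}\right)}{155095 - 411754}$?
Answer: $\frac{10366542923461}{15049928863242} \approx 0.68881$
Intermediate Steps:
$\frac{-176772 - \left(- \frac{63089}{146962} + \frac{7078}{399}\right)}{155095 - 411754} = \frac{-176772 - \frac{1015024525}{58637838}}{-256659} = \left(-176772 + \left(- \frac{7078}{399} + \frac{63089}{146962}\right)\right) \left(- \frac{1}{256659}\right) = \left(-176772 - \frac{1015024525}{58637838}\right) \left(- \frac{1}{256659}\right) = \left(- \frac{10366542923461}{58637838}\right) \left(- \frac{1}{256659}\right) = \frac{10366542923461}{15049928863242}$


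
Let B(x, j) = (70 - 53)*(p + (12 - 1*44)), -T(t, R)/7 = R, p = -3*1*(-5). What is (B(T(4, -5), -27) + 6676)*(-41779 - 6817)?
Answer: -310382652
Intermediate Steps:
p = 15 (p = -3*(-5) = 15)
T(t, R) = -7*R
B(x, j) = -289 (B(x, j) = (70 - 53)*(15 + (12 - 1*44)) = 17*(15 + (12 - 44)) = 17*(15 - 32) = 17*(-17) = -289)
(B(T(4, -5), -27) + 6676)*(-41779 - 6817) = (-289 + 6676)*(-41779 - 6817) = 6387*(-48596) = -310382652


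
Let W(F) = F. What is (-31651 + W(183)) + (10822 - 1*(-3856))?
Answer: -16790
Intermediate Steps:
(-31651 + W(183)) + (10822 - 1*(-3856)) = (-31651 + 183) + (10822 - 1*(-3856)) = -31468 + (10822 + 3856) = -31468 + 14678 = -16790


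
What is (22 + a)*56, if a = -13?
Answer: 504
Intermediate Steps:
(22 + a)*56 = (22 - 13)*56 = 9*56 = 504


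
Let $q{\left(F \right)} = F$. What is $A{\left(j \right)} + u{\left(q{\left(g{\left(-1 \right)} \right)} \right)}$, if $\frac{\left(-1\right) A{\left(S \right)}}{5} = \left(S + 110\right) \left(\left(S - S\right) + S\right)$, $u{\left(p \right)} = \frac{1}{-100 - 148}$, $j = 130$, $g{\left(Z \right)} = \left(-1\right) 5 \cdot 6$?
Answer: $- \frac{38688001}{248} \approx -1.56 \cdot 10^{5}$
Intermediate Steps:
$g{\left(Z \right)} = -30$ ($g{\left(Z \right)} = \left(-5\right) 6 = -30$)
$u{\left(p \right)} = - \frac{1}{248}$ ($u{\left(p \right)} = \frac{1}{-248} = - \frac{1}{248}$)
$A{\left(S \right)} = - 5 S \left(110 + S\right)$ ($A{\left(S \right)} = - 5 \left(S + 110\right) \left(\left(S - S\right) + S\right) = - 5 \left(110 + S\right) \left(0 + S\right) = - 5 \left(110 + S\right) S = - 5 S \left(110 + S\right)$)
$A{\left(j \right)} + u{\left(q{\left(g{\left(-1 \right)} \right)} \right)} = \left(-5\right) 130 \left(110 + 130\right) - \frac{1}{248} = \left(-5\right) 130 \cdot 240 - \frac{1}{248} = -156000 - \frac{1}{248} = - \frac{38688001}{248}$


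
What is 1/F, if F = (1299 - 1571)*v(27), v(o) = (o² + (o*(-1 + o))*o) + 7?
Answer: -1/5355680 ≈ -1.8672e-7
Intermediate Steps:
v(o) = 7 + o² + o²*(-1 + o) (v(o) = (o² + o²*(-1 + o)) + 7 = 7 + o² + o²*(-1 + o))
F = -5355680 (F = (1299 - 1571)*(7 + 27³) = -272*(7 + 19683) = -272*19690 = -5355680)
1/F = 1/(-5355680) = -1/5355680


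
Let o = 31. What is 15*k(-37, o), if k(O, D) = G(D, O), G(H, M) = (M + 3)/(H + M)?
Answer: 85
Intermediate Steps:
G(H, M) = (3 + M)/(H + M)
k(O, D) = (3 + O)/(D + O)
15*k(-37, o) = 15*((3 - 37)/(31 - 37)) = 15*(-34/(-6)) = 15*(-⅙*(-34)) = 15*(17/3) = 85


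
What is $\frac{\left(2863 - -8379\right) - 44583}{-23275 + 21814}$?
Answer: $\frac{33341}{1461} \approx 22.821$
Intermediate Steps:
$\frac{\left(2863 - -8379\right) - 44583}{-23275 + 21814} = \frac{\left(2863 + 8379\right) - 44583}{-1461} = \left(11242 - 44583\right) \left(- \frac{1}{1461}\right) = \left(-33341\right) \left(- \frac{1}{1461}\right) = \frac{33341}{1461}$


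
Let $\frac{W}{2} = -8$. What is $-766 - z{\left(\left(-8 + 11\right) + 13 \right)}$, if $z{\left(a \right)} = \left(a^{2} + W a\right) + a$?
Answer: $-782$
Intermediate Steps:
$W = -16$ ($W = 2 \left(-8\right) = -16$)
$z{\left(a \right)} = a^{2} - 15 a$ ($z{\left(a \right)} = \left(a^{2} - 16 a\right) + a = a^{2} - 15 a$)
$-766 - z{\left(\left(-8 + 11\right) + 13 \right)} = -766 - \left(\left(-8 + 11\right) + 13\right) \left(-15 + \left(\left(-8 + 11\right) + 13\right)\right) = -766 - \left(3 + 13\right) \left(-15 + \left(3 + 13\right)\right) = -766 - 16 \left(-15 + 16\right) = -766 - 16 \cdot 1 = -766 - 16 = -782$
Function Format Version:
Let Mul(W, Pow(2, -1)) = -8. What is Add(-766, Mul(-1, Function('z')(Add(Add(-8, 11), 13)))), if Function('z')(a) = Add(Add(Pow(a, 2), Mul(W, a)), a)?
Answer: -782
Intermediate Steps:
W = -16 (W = Mul(2, -8) = -16)
Function('z')(a) = Add(Pow(a, 2), Mul(-15, a)) (Function('z')(a) = Add(Add(Pow(a, 2), Mul(-16, a)), a) = Add(Pow(a, 2), Mul(-15, a)))
Add(-766, Mul(-1, Function('z')(Add(Add(-8, 11), 13)))) = Add(-766, Mul(-1, Mul(Add(Add(-8, 11), 13), Add(-15, Add(Add(-8, 11), 13))))) = Add(-766, Mul(-1, Mul(Add(3, 13), Add(-15, Add(3, 13))))) = Add(-766, Mul(-1, Mul(16, Add(-15, 16)))) = Add(-766, Mul(-1, Mul(16, 1))) = Add(-766, Mul(-1, 16)) = Add(-766, -16) = -782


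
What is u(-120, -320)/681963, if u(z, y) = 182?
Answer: 182/681963 ≈ 0.00026688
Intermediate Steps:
u(-120, -320)/681963 = 182/681963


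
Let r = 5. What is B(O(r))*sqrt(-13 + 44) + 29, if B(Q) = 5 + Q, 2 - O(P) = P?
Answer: 29 + 2*sqrt(31) ≈ 40.135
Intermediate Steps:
O(P) = 2 - P
B(O(r))*sqrt(-13 + 44) + 29 = (5 + (2 - 1*5))*sqrt(-13 + 44) + 29 = (5 + (2 - 5))*sqrt(31) + 29 = (5 - 3)*sqrt(31) + 29 = 2*sqrt(31) + 29 = 29 + 2*sqrt(31)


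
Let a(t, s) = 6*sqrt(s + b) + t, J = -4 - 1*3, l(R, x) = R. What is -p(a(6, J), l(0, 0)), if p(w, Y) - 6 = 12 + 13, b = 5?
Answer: -31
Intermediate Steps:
J = -7 (J = -4 - 3 = -7)
a(t, s) = t + 6*sqrt(5 + s) (a(t, s) = 6*sqrt(s + 5) + t = 6*sqrt(5 + s) + t = t + 6*sqrt(5 + s))
p(w, Y) = 31 (p(w, Y) = 6 + (12 + 13) = 6 + 25 = 31)
-p(a(6, J), l(0, 0)) = -1*31 = -31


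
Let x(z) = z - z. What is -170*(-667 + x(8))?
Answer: 113390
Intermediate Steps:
x(z) = 0
-170*(-667 + x(8)) = -170*(-667 + 0) = -170*(-667) = 113390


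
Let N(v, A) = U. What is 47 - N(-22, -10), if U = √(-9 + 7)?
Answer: 47 - I*√2 ≈ 47.0 - 1.4142*I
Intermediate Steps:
U = I*√2 (U = √(-2) = I*√2 ≈ 1.4142*I)
N(v, A) = I*√2
47 - N(-22, -10) = 47 - I*√2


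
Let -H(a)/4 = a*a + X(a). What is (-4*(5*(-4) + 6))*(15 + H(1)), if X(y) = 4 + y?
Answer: -504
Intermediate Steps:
H(a) = -16 - 4*a - 4*a² (H(a) = -4*(a*a + (4 + a)) = -4*(a² + (4 + a)) = -4*(4 + a + a²) = -16 - 4*a - 4*a²)
(-4*(5*(-4) + 6))*(15 + H(1)) = (-4*(5*(-4) + 6))*(15 + (-16 - 4*1 - 4*1²)) = (-4*(-20 + 6))*(15 + (-16 - 4 - 4*1)) = (-4*(-14))*(15 + (-16 - 4 - 4)) = 56*(15 - 24) = 56*(-9) = -504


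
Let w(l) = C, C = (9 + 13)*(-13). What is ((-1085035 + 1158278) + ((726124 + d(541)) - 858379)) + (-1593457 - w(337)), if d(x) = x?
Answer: -1651642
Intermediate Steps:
C = -286 (C = 22*(-13) = -286)
w(l) = -286
((-1085035 + 1158278) + ((726124 + d(541)) - 858379)) + (-1593457 - w(337)) = ((-1085035 + 1158278) + ((726124 + 541) - 858379)) + (-1593457 - 1*(-286)) = (73243 + (726665 - 858379)) + (-1593457 + 286) = (73243 - 131714) - 1593171 = -58471 - 1593171 = -1651642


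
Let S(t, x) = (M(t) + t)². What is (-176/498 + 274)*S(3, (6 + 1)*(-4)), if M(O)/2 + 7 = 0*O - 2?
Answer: 5110350/83 ≈ 61571.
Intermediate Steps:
M(O) = -18 (M(O) = -14 + 2*(0*O - 2) = -14 + 2*(0 - 2) = -14 + 2*(-2) = -14 - 4 = -18)
S(t, x) = (-18 + t)²
(-176/498 + 274)*S(3, (6 + 1)*(-4)) = (-176/498 + 274)*(-18 + 3)² = (-176*1/498 + 274)*(-15)² = (-88/249 + 274)*225 = (68138/249)*225 = 5110350/83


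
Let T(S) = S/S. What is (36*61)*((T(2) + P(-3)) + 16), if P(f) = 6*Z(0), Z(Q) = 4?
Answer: 90036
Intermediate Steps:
T(S) = 1
P(f) = 24 (P(f) = 6*4 = 24)
(36*61)*((T(2) + P(-3)) + 16) = (36*61)*((1 + 24) + 16) = 2196*(25 + 16) = 2196*41 = 90036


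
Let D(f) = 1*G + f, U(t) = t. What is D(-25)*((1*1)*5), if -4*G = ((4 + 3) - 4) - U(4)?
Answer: -495/4 ≈ -123.75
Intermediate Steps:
G = ¼ (G = -(((4 + 3) - 4) - 1*4)/4 = -((7 - 4) - 4)/4 = -(3 - 4)/4 = -¼*(-1) = ¼ ≈ 0.25000)
D(f) = ¼ + f (D(f) = 1*(¼) + f = ¼ + f)
D(-25)*((1*1)*5) = (¼ - 25)*((1*1)*5) = -99*5/4 = -99/4*5 = -495/4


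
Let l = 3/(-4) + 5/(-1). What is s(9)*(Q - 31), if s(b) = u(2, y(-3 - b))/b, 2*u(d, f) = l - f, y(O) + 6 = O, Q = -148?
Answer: -8771/72 ≈ -121.82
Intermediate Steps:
l = -23/4 (l = 3*(-1/4) + 5*(-1) = -3/4 - 5 = -23/4 ≈ -5.7500)
y(O) = -6 + O
u(d, f) = -23/8 - f/2 (u(d, f) = (-23/4 - f)/2 = -23/8 - f/2)
s(b) = (13/8 + b/2)/b (s(b) = (-23/8 - (-6 + (-3 - b))/2)/b = (-23/8 - (-9 - b)/2)/b = (-23/8 + (9/2 + b/2))/b = (13/8 + b/2)/b)
s(9)*(Q - 31) = ((1/8)*(13 + 4*9)/9)*(-148 - 31) = ((1/8)*(1/9)*(13 + 36))*(-179) = ((1/8)*(1/9)*49)*(-179) = (49/72)*(-179) = -8771/72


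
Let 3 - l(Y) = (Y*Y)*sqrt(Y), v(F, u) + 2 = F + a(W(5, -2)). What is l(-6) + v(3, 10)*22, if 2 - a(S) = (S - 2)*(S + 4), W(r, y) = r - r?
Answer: 245 - 36*I*sqrt(6) ≈ 245.0 - 88.182*I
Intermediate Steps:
W(r, y) = 0
a(S) = 2 - (-2 + S)*(4 + S) (a(S) = 2 - (S - 2)*(S + 4) = 2 - (-2 + S)*(4 + S))
v(F, u) = 8 + F (v(F, u) = -2 + (F + (10 - 1*0**2 - 2*0)) = -2 + (F + (10 - 1*0 + 0)) = -2 + (F + (10 + 0 + 0)) = -2 + (F + 10) = -2 + (10 + F) = 8 + F)
l(Y) = 3 - Y**(5/2) (l(Y) = 3 - Y*Y*sqrt(Y) = 3 - Y**2*sqrt(Y) = 3 - Y**(5/2))
l(-6) + v(3, 10)*22 = (3 - (-6)**(5/2)) + (8 + 3)*22 = (3 - 36*I*sqrt(6)) + 11*22 = (3 - 36*I*sqrt(6)) + 242 = 245 - 36*I*sqrt(6)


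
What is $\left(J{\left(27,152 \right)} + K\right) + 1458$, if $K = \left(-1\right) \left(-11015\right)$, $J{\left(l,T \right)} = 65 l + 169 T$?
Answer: $39916$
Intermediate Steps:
$K = 11015$
$\left(J{\left(27,152 \right)} + K\right) + 1458 = \left(\left(65 \cdot 27 + 169 \cdot 152\right) + 11015\right) + 1458 = \left(\left(1755 + 25688\right) + 11015\right) + 1458 = \left(27443 + 11015\right) + 1458 = 38458 + 1458 = 39916$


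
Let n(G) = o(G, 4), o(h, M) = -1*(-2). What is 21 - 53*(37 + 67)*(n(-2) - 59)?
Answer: 314205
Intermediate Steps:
o(h, M) = 2
n(G) = 2
21 - 53*(37 + 67)*(n(-2) - 59) = 21 - 53*(37 + 67)*(2 - 59) = 21 - 5512*(-57) = 21 - 53*(-5928) = 21 + 314184 = 314205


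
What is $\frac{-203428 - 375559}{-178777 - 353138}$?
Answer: $\frac{578987}{531915} \approx 1.0885$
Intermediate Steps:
$\frac{-203428 - 375559}{-178777 - 353138} = - \frac{578987}{-531915} = \left(-578987\right) \left(- \frac{1}{531915}\right) = \frac{578987}{531915}$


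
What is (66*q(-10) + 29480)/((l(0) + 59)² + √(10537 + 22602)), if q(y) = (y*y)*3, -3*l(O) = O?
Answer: 85771840/6042111 - 24640*√33139/6042111 ≈ 13.453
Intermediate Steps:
l(O) = -O/3
q(y) = 3*y² (q(y) = y²*3 = 3*y²)
(66*q(-10) + 29480)/((l(0) + 59)² + √(10537 + 22602)) = (66*(3*(-10)²) + 29480)/((-⅓*0 + 59)² + √(10537 + 22602)) = (66*(3*100) + 29480)/((0 + 59)² + √33139) = (66*300 + 29480)/(59² + √33139) = (19800 + 29480)/(3481 + √33139) = 49280/(3481 + √33139)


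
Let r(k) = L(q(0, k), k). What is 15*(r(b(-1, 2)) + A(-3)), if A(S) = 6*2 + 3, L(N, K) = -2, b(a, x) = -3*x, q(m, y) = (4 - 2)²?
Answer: 195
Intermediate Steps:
q(m, y) = 4 (q(m, y) = 2² = 4)
r(k) = -2
A(S) = 15 (A(S) = 12 + 3 = 15)
15*(r(b(-1, 2)) + A(-3)) = 15*(-2 + 15) = 15*13 = 195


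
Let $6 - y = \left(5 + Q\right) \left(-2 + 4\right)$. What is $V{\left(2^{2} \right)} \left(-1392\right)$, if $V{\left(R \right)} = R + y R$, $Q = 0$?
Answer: $16704$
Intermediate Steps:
$y = -4$ ($y = 6 - \left(5 + 0\right) \left(-2 + 4\right) = 6 - 5 \cdot 2 = 6 - 10 = -4$)
$V{\left(R \right)} = - 3 R$ ($V{\left(R \right)} = R - 4 R = - 3 R$)
$V{\left(2^{2} \right)} \left(-1392\right) = - 3 \cdot 2^{2} \left(-1392\right) = \left(-3\right) 4 \left(-1392\right) = \left(-12\right) \left(-1392\right) = 16704$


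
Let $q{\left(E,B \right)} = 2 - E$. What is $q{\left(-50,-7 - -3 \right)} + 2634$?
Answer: $2686$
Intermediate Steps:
$q{\left(-50,-7 - -3 \right)} + 2634 = \left(2 - -50\right) + 2634 = \left(2 + 50\right) + 2634 = 52 + 2634 = 2686$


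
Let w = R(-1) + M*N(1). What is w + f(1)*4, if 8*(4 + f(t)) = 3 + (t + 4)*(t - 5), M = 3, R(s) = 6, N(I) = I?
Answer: -31/2 ≈ -15.500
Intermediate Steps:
w = 9 (w = 6 + 3*1 = 6 + 3 = 9)
f(t) = -29/8 + (-5 + t)*(4 + t)/8 (f(t) = -4 + (3 + (t + 4)*(t - 5))/8 = -4 + (3 + (4 + t)*(-5 + t))/8 = -4 + (3 + (-5 + t)*(4 + t))/8 = -4 + (3/8 + (-5 + t)*(4 + t)/8) = -29/8 + (-5 + t)*(4 + t)/8)
w + f(1)*4 = 9 + (-49/8 - ⅛*1 + (⅛)*1²)*4 = 9 + (-49/8 - ⅛ + (⅛)*1)*4 = 9 + (-49/8 - ⅛ + ⅛)*4 = 9 - 49/8*4 = 9 - 49/2 = -31/2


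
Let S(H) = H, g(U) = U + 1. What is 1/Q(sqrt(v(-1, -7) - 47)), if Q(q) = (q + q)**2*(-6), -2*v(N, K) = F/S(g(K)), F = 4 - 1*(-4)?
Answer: 1/1112 ≈ 0.00089928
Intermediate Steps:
g(U) = 1 + U
F = 8 (F = 4 + 4 = 8)
v(N, K) = -4/(1 + K)
Q(q) = -24*q**2 (Q(q) = (2*q)**2*(-6) = (4*q**2)*(-6) = -24*q**2)
1/Q(sqrt(v(-1, -7) - 47)) = 1/(-(-1128 - 96/(1 - 7))) = 1/(-24*(sqrt(-4/(-6) - 47))**2) = 1/(-24*(sqrt(-4*(-1/6) - 47))**2) = 1/(-24*(sqrt(2/3 - 47))**2) = 1/(-24*(sqrt(-139/3))**2) = 1/(-24*(I*sqrt(417)/3)**2) = 1/(-24*(-139/3)) = 1/1112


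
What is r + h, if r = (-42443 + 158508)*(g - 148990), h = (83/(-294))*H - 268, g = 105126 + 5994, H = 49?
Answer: -26372290991/6 ≈ -4.3954e+9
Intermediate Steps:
g = 111120
h = -1691/6 (h = (83/(-294))*49 - 268 = (83*(-1/294))*49 - 268 = -83/294*49 - 268 = -83/6 - 268 = -1691/6 ≈ -281.83)
r = -4395381550 (r = (-42443 + 158508)*(111120 - 148990) = 116065*(-37870) = -4395381550)
r + h = -4395381550 - 1691/6 = -26372290991/6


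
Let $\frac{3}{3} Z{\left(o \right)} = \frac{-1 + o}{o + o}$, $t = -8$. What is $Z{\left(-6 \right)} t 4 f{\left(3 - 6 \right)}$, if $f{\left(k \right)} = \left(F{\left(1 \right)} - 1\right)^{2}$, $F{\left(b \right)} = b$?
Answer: $0$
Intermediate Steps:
$f{\left(k \right)} = 0$ ($f{\left(k \right)} = \left(1 - 1\right)^{2} = 0^{2} = 0$)
$Z{\left(o \right)} = \frac{-1 + o}{2 o}$ ($Z{\left(o \right)} = \frac{-1 + o}{o + o} = \frac{-1 + o}{2 o}$)
$Z{\left(-6 \right)} t 4 f{\left(3 - 6 \right)} = \frac{-1 - 6}{2 \left(-6\right)} \left(\left(-8\right) 4\right) 0 = \frac{1}{2} \left(- \frac{1}{6}\right) \left(-7\right) \left(-32\right) 0 = \frac{7}{12} \left(-32\right) 0 = \left(- \frac{56}{3}\right) 0 = 0$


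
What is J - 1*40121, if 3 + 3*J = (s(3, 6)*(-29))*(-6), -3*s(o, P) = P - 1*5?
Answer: -120424/3 ≈ -40141.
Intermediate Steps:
s(o, P) = 5/3 - P/3 (s(o, P) = -(P - 1*5)/3 = -(P - 5)/3 = -(-5 + P)/3 = 5/3 - P/3)
J = -61/3 (J = -1 + (((5/3 - ⅓*6)*(-29))*(-6))/3 = -1 + (((5/3 - 2)*(-29))*(-6))/3 = -1 + (-⅓*(-29)*(-6))/3 = -1 + ((29/3)*(-6))/3 = -1 + (⅓)*(-58) = -1 - 58/3 = -61/3 ≈ -20.333)
J - 1*40121 = -61/3 - 1*40121 = -61/3 - 40121 = -120424/3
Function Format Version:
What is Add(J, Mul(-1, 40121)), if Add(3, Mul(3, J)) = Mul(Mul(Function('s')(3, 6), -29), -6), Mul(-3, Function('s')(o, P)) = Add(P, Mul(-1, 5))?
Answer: Rational(-120424, 3) ≈ -40141.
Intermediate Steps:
Function('s')(o, P) = Add(Rational(5, 3), Mul(Rational(-1, 3), P)) (Function('s')(o, P) = Mul(Rational(-1, 3), Add(P, Mul(-1, 5))) = Mul(Rational(-1, 3), Add(P, -5)) = Mul(Rational(-1, 3), Add(-5, P)) = Add(Rational(5, 3), Mul(Rational(-1, 3), P)))
J = Rational(-61, 3) (J = Add(-1, Mul(Rational(1, 3), Mul(Mul(Add(Rational(5, 3), Mul(Rational(-1, 3), 6)), -29), -6))) = Add(-1, Mul(Rational(1, 3), Mul(Mul(Add(Rational(5, 3), -2), -29), -6))) = Add(-1, Mul(Rational(1, 3), Mul(Mul(Rational(-1, 3), -29), -6))) = Add(-1, Mul(Rational(1, 3), Mul(Rational(29, 3), -6))) = Add(-1, Mul(Rational(1, 3), -58)) = Add(-1, Rational(-58, 3)) = Rational(-61, 3) ≈ -20.333)
Add(J, Mul(-1, 40121)) = Add(Rational(-61, 3), Mul(-1, 40121)) = Add(Rational(-61, 3), -40121) = Rational(-120424, 3)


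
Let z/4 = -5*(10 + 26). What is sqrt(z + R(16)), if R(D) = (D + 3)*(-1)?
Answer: I*sqrt(739) ≈ 27.185*I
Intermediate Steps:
z = -720 (z = 4*(-5*(10 + 26)) = 4*(-5*36) = 4*(-180) = -720)
R(D) = -3 - D (R(D) = (3 + D)*(-1) = -3 - D)
sqrt(z + R(16)) = sqrt(-720 + (-3 - 1*16)) = sqrt(-720 + (-3 - 16)) = sqrt(-720 - 19) = sqrt(-739) = I*sqrt(739)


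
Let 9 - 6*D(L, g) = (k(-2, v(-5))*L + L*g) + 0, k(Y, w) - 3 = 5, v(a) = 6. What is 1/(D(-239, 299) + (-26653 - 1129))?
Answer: -3/46655 ≈ -6.4302e-5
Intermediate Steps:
k(Y, w) = 8 (k(Y, w) = 3 + 5 = 8)
D(L, g) = 3/2 - 4*L/3 - L*g/6 (D(L, g) = 3/2 - ((8*L + L*g) + 0)/6 = 3/2 - (8*L + L*g)/6 = 3/2 + (-4*L/3 - L*g/6) = 3/2 - 4*L/3 - L*g/6)
1/(D(-239, 299) + (-26653 - 1129)) = 1/((3/2 - 4/3*(-239) - 1/6*(-239)*299) + (-26653 - 1129)) = 1/((3/2 + 956/3 + 71461/6) - 27782) = 1/(36691/3 - 27782) = 1/(-46655/3) = -3/46655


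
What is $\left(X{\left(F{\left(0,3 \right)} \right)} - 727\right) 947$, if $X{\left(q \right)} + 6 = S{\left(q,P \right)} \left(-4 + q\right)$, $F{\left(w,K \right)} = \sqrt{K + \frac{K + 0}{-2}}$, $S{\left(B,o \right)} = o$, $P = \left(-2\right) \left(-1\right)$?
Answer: $-701727 + 947 \sqrt{6} \approx -6.9941 \cdot 10^{5}$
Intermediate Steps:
$P = 2$
$F{\left(w,K \right)} = \frac{\sqrt{2} \sqrt{K}}{2}$ ($F{\left(w,K \right)} = \sqrt{K + K \left(- \frac{1}{2}\right)} = \sqrt{K - \frac{K}{2}} = \sqrt{\frac{K}{2}} = \frac{\sqrt{2} \sqrt{K}}{2}$)
$X{\left(q \right)} = -14 + 2 q$ ($X{\left(q \right)} = -6 + 2 \left(-4 + q\right) = -6 + \left(-8 + 2 q\right) = -14 + 2 q$)
$\left(X{\left(F{\left(0,3 \right)} \right)} - 727\right) 947 = \left(\left(-14 + 2 \frac{\sqrt{2} \sqrt{3}}{2}\right) - 727\right) 947 = \left(\left(-14 + 2 \frac{\sqrt{6}}{2}\right) - 727\right) 947 = \left(\left(-14 + \sqrt{6}\right) - 727\right) 947 = \left(-741 + \sqrt{6}\right) 947 = -701727 + 947 \sqrt{6}$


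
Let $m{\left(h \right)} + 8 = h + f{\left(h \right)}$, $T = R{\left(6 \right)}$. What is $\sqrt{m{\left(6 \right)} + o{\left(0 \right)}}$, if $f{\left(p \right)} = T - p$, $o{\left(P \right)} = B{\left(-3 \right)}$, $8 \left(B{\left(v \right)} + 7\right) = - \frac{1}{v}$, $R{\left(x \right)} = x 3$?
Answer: $\frac{\sqrt{438}}{12} \approx 1.744$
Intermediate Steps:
$R{\left(x \right)} = 3 x$
$T = 18$ ($T = 3 \cdot 6 = 18$)
$B{\left(v \right)} = -7 - \frac{1}{8 v}$ ($B{\left(v \right)} = -7 + \frac{\left(-1\right) \frac{1}{v}}{8} = -7 - \frac{1}{8 v}$)
$o{\left(P \right)} = - \frac{167}{24}$ ($o{\left(P \right)} = -7 - \frac{1}{8 \left(-3\right)} = -7 - - \frac{1}{24} = -7 + \frac{1}{24} = - \frac{167}{24}$)
$f{\left(p \right)} = 18 - p$
$m{\left(h \right)} = 10$ ($m{\left(h \right)} = -8 + \left(h - \left(-18 + h\right)\right) = -8 + 18 = 10$)
$\sqrt{m{\left(6 \right)} + o{\left(0 \right)}} = \sqrt{10 - \frac{167}{24}} = \sqrt{\frac{73}{24}} = \frac{\sqrt{438}}{12}$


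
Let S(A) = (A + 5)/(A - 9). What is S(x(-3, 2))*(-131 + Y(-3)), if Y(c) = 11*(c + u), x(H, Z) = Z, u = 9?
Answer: 65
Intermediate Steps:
S(A) = (5 + A)/(-9 + A)
Y(c) = 99 + 11*c (Y(c) = 11*(c + 9) = 11*(9 + c) = 99 + 11*c)
S(x(-3, 2))*(-131 + Y(-3)) = ((5 + 2)/(-9 + 2))*(-131 + (99 + 11*(-3))) = (7/(-7))*(-131 + (99 - 33)) = (-⅐*7)*(-131 + 66) = -1*(-65) = 65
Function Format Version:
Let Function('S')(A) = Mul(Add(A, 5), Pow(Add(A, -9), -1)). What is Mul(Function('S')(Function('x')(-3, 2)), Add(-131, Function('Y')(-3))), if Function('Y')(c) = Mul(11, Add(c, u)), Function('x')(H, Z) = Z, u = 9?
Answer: 65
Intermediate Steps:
Function('S')(A) = Mul(Pow(Add(-9, A), -1), Add(5, A)) (Function('S')(A) = Mul(Add(5, A), Pow(Add(-9, A), -1)) = Mul(Pow(Add(-9, A), -1), Add(5, A)))
Function('Y')(c) = Add(99, Mul(11, c)) (Function('Y')(c) = Mul(11, Add(c, 9)) = Mul(11, Add(9, c)) = Add(99, Mul(11, c)))
Mul(Function('S')(Function('x')(-3, 2)), Add(-131, Function('Y')(-3))) = Mul(Mul(Pow(Add(-9, 2), -1), Add(5, 2)), Add(-131, Add(99, Mul(11, -3)))) = Mul(Mul(Pow(-7, -1), 7), Add(-131, Add(99, -33))) = Mul(Mul(Rational(-1, 7), 7), Add(-131, 66)) = Mul(-1, -65) = 65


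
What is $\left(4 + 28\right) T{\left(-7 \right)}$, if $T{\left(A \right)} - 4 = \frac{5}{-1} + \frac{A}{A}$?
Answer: $0$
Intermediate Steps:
$T{\left(A \right)} = 0$ ($T{\left(A \right)} = 4 + \left(\frac{5}{-1} + \frac{A}{A}\right) = 4 + \left(5 \left(-1\right) + 1\right) = 4 + \left(-5 + 1\right) = 4 - 4 = 0$)
$\left(4 + 28\right) T{\left(-7 \right)} = \left(4 + 28\right) 0 = 32 \cdot 0 = 0$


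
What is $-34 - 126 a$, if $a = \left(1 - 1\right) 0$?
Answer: $-34$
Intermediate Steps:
$a = 0$ ($a = 0 \cdot 0 = 0$)
$-34 - 126 a = -34 - 0 = -34 + 0 = -34$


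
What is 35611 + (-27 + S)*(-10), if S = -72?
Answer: 36601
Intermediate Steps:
35611 + (-27 + S)*(-10) = 35611 + (-27 - 72)*(-10) = 35611 - 99*(-10) = 35611 + 990 = 36601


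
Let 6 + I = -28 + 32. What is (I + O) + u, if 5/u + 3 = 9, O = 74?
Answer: 437/6 ≈ 72.833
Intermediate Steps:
I = -2 (I = -6 + (-28 + 32) = -6 + 4 = -2)
u = ⅚ (u = 5/(-3 + 9) = 5/6 = 5*(⅙) = ⅚ ≈ 0.83333)
(I + O) + u = (-2 + 74) + ⅚ = 72 + ⅚ = 437/6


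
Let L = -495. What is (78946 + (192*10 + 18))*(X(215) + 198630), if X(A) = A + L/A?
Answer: 691577288624/43 ≈ 1.6083e+10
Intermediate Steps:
X(A) = A - 495/A
(78946 + (192*10 + 18))*(X(215) + 198630) = (78946 + (192*10 + 18))*((215 - 495/215) + 198630) = (78946 + (1920 + 18))*((215 - 495*1/215) + 198630) = (78946 + 1938)*((215 - 99/43) + 198630) = 80884*(9146/43 + 198630) = 80884*(8550236/43) = 691577288624/43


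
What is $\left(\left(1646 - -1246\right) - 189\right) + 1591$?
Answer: $4294$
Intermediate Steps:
$\left(\left(1646 - -1246\right) - 189\right) + 1591 = \left(\left(1646 + 1246\right) - 189\right) + 1591 = \left(2892 - 189\right) + 1591 = 2703 + 1591 = 4294$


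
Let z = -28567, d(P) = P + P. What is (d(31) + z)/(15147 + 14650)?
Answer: -28505/29797 ≈ -0.95664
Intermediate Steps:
d(P) = 2*P
(d(31) + z)/(15147 + 14650) = (2*31 - 28567)/(15147 + 14650) = (62 - 28567)/29797 = -28505*1/29797 = -28505/29797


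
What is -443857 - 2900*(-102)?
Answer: -148057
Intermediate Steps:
-443857 - 2900*(-102) = -443857 + 295800 = -148057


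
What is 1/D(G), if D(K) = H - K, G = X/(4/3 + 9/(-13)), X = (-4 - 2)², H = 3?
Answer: -25/1329 ≈ -0.018811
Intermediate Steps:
X = 36 (X = (-6)² = 36)
G = 1404/25 (G = 36/(4/3 + 9/(-13)) = 36/(4*(⅓) + 9*(-1/13)) = 36/(4/3 - 9/13) = 36/(25/39) = 36*(39/25) = 1404/25 ≈ 56.160)
D(K) = 3 - K
1/D(G) = 1/(3 - 1*1404/25) = 1/(3 - 1404/25) = 1/(-1329/25) = -25/1329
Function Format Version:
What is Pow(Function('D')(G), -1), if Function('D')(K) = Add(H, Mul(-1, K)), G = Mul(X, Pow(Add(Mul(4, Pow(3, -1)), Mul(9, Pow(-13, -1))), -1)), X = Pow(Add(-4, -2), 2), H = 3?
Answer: Rational(-25, 1329) ≈ -0.018811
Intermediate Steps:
X = 36 (X = Pow(-6, 2) = 36)
G = Rational(1404, 25) (G = Mul(36, Pow(Add(Mul(4, Pow(3, -1)), Mul(9, Pow(-13, -1))), -1)) = Mul(36, Pow(Add(Mul(4, Rational(1, 3)), Mul(9, Rational(-1, 13))), -1)) = Mul(36, Pow(Add(Rational(4, 3), Rational(-9, 13)), -1)) = Mul(36, Pow(Rational(25, 39), -1)) = Mul(36, Rational(39, 25)) = Rational(1404, 25) ≈ 56.160)
Function('D')(K) = Add(3, Mul(-1, K))
Pow(Function('D')(G), -1) = Pow(Add(3, Mul(-1, Rational(1404, 25))), -1) = Pow(Add(3, Rational(-1404, 25)), -1) = Pow(Rational(-1329, 25), -1) = Rational(-25, 1329)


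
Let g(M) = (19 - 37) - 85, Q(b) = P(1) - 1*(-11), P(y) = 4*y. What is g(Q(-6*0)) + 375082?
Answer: 374979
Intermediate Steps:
Q(b) = 15 (Q(b) = 4*1 - 1*(-11) = 4 + 11 = 15)
g(M) = -103 (g(M) = -18 - 85 = -103)
g(Q(-6*0)) + 375082 = -103 + 375082 = 374979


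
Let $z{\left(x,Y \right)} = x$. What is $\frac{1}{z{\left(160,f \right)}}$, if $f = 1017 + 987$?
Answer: $\frac{1}{160} \approx 0.00625$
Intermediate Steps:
$f = 2004$
$\frac{1}{z{\left(160,f \right)}} = \frac{1}{160}$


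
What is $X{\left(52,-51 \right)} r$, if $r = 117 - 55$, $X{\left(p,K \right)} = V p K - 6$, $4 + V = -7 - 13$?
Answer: $3945804$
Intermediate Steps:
$V = -24$ ($V = -4 - 20 = -24$)
$X{\left(p,K \right)} = -6 - 24 K p$ ($X{\left(p,K \right)} = - 24 p K - 6 = - 24 K p - 6 = -6 - 24 K p$)
$r = 62$
$X{\left(52,-51 \right)} r = \left(-6 - \left(-1224\right) 52\right) 62 = \left(-6 + 63648\right) 62 = 63642 \cdot 62 = 3945804$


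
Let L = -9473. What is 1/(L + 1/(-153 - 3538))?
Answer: -3691/34964844 ≈ -0.00010556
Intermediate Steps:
1/(L + 1/(-153 - 3538)) = 1/(-9473 + 1/(-153 - 3538)) = 1/(-9473 + 1/(-3691)) = 1/(-9473 - 1/3691) = 1/(-34964844/3691) = -3691/34964844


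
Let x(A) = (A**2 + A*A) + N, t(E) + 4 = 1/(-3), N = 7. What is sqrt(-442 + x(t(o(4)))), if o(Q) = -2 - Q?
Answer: 7*I*sqrt(73)/3 ≈ 19.936*I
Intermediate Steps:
t(E) = -13/3 (t(E) = -4 + 1/(-3) = -4 - 1/3 = -13/3)
x(A) = 7 + 2*A**2 (x(A) = (A**2 + A*A) + 7 = (A**2 + A**2) + 7 = 2*A**2 + 7 = 7 + 2*A**2)
sqrt(-442 + x(t(o(4)))) = sqrt(-442 + (7 + 2*(-13/3)**2)) = sqrt(-442 + (7 + 2*(169/9))) = sqrt(-442 + (7 + 338/9)) = sqrt(-442 + 401/9) = sqrt(-3577/9) = 7*I*sqrt(73)/3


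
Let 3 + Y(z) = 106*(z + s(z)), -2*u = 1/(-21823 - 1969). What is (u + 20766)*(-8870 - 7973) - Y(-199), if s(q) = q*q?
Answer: -16841802320491/47584 ≈ -3.5394e+8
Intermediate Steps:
u = 1/47584 (u = -1/(2*(-21823 - 1969)) = -½/(-23792) = -½*(-1/23792) = 1/47584 ≈ 2.1015e-5)
s(q) = q²
Y(z) = -3 + 106*z + 106*z² (Y(z) = -3 + 106*(z + z²) = -3 + (106*z + 106*z²) = -3 + 106*z + 106*z²)
(u + 20766)*(-8870 - 7973) - Y(-199) = (1/47584 + 20766)*(-8870 - 7973) - (-3 + 106*(-199) + 106*(-199)²) = (988129345/47584)*(-16843) - (-3 - 21094 + 106*39601) = -16643062557835/47584 - (-3 - 21094 + 4197706) = -16643062557835/47584 - 1*4176609 = -16643062557835/47584 - 4176609 = -16841802320491/47584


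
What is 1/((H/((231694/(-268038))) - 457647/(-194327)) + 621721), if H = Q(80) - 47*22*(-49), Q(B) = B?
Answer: 22512199969/12674756524689760 ≈ 1.7761e-6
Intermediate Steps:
H = 50746 (H = 80 - 47*22*(-49) = 80 - 1034*(-49) = 80 - 1*(-50666) = 80 + 50666 = 50746)
1/((H/((231694/(-268038))) - 457647/(-194327)) + 621721) = 1/((50746/((231694/(-268038))) - 457647/(-194327)) + 621721) = 1/((50746/((231694*(-1/268038))) - 457647*(-1/194327)) + 621721) = 1/((50746/(-115847/134019) + 457647/194327) + 621721) = 1/((50746*(-134019/115847) + 457647/194327) + 621721) = 1/((-6800928174/115847 + 457647/194327) + 621721) = 1/(-1321550952236889/22512199969 + 621721) = 1/(12674756524689760/22512199969) = 22512199969/12674756524689760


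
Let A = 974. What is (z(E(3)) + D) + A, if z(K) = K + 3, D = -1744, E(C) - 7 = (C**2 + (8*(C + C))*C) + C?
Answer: -604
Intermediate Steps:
E(C) = 7 + C + 17*C**2 (E(C) = 7 + ((C**2 + (8*(C + C))*C) + C) = 7 + ((C**2 + (8*(2*C))*C) + C) = 7 + ((C**2 + (16*C)*C) + C) = 7 + ((C**2 + 16*C**2) + C) = 7 + (17*C**2 + C) = 7 + (C + 17*C**2) = 7 + C + 17*C**2)
z(K) = 3 + K
(z(E(3)) + D) + A = ((3 + (7 + 3 + 17*3**2)) - 1744) + 974 = ((3 + (7 + 3 + 17*9)) - 1744) + 974 = ((3 + (7 + 3 + 153)) - 1744) + 974 = ((3 + 163) - 1744) + 974 = (166 - 1744) + 974 = -1578 + 974 = -604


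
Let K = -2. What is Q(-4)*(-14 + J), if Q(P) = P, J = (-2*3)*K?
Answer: 8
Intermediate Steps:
J = 12 (J = -2*3*(-2) = -6*(-2) = 12)
Q(-4)*(-14 + J) = -4*(-14 + 12) = -4*(-2) = 8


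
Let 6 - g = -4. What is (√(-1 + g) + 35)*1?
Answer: 38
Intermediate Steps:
g = 10 (g = 6 - 1*(-4) = 6 + 4 = 10)
(√(-1 + g) + 35)*1 = (√(-1 + 10) + 35)*1 = (√9 + 35)*1 = (3 + 35)*1 = 38*1 = 38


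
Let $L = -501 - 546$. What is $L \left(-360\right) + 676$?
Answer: $377596$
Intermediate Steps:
$L = -1047$ ($L = -501 - 546 = -1047$)
$L \left(-360\right) + 676 = \left(-1047\right) \left(-360\right) + 676 = 376920 + 676 = 377596$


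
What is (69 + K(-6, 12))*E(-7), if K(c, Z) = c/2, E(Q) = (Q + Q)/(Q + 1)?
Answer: 154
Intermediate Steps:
E(Q) = 2*Q/(1 + Q) (E(Q) = (2*Q)/(1 + Q) = 2*Q/(1 + Q))
K(c, Z) = c/2 (K(c, Z) = c*(½) = c/2)
(69 + K(-6, 12))*E(-7) = (69 + (½)*(-6))*(2*(-7)/(1 - 7)) = (69 - 3)*(2*(-7)/(-6)) = 66*(2*(-7)*(-⅙)) = 66*(7/3) = 154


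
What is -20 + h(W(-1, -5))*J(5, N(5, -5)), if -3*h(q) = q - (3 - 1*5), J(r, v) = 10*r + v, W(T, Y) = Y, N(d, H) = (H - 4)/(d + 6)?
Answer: 321/11 ≈ 29.182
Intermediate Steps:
N(d, H) = (-4 + H)/(6 + d)
J(r, v) = v + 10*r
h(q) = -⅔ - q/3 (h(q) = -(q - (3 - 1*5))/3 = -(q - (3 - 5))/3 = -(q - 1*(-2))/3 = -(q + 2)/3 = -(2 + q)/3 = -⅔ - q/3)
-20 + h(W(-1, -5))*J(5, N(5, -5)) = -20 + (-⅔ - ⅓*(-5))*((-4 - 5)/(6 + 5) + 10*5) = -20 + (-⅔ + 5/3)*(-9/11 + 50) = -20 + 1*((1/11)*(-9) + 50) = -20 + 1*(-9/11 + 50) = -20 + 1*(541/11) = -20 + 541/11 = 321/11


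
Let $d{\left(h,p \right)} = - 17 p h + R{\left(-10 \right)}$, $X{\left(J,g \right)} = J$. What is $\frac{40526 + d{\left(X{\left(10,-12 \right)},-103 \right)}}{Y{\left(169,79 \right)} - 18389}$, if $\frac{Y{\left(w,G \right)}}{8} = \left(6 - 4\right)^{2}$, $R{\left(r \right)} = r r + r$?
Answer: $- \frac{58126}{18357} \approx -3.1664$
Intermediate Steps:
$R{\left(r \right)} = r + r^{2}$ ($R{\left(r \right)} = r^{2} + r = r + r^{2}$)
$d{\left(h,p \right)} = 90 - 17 h p$ ($d{\left(h,p \right)} = - 17 p h - 10 \left(1 - 10\right) = - 17 h p - -90 = - 17 h p + 90 = 90 - 17 h p$)
$Y{\left(w,G \right)} = 32$ ($Y{\left(w,G \right)} = 8 \left(6 - 4\right)^{2} = 8 \cdot 2^{2} = 8 \cdot 4 = 32$)
$\frac{40526 + d{\left(X{\left(10,-12 \right)},-103 \right)}}{Y{\left(169,79 \right)} - 18389} = \frac{40526 - \left(-90 + 170 \left(-103\right)\right)}{32 - 18389} = \frac{40526 + \left(90 + 17510\right)}{-18357} = \left(40526 + 17600\right) \left(- \frac{1}{18357}\right) = 58126 \left(- \frac{1}{18357}\right) = - \frac{58126}{18357}$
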